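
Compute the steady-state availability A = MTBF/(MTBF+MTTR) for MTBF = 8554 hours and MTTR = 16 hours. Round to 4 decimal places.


MTBF = 8554
MTTR = 16
MTBF + MTTR = 8570
A = 8554 / 8570
A = 0.9981

0.9981


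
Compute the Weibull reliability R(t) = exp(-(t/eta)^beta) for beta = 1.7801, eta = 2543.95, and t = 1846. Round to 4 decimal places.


beta = 1.7801, eta = 2543.95, t = 1846
t/eta = 1846 / 2543.95 = 0.7256
(t/eta)^beta = 0.7256^1.7801 = 0.565
R(t) = exp(-0.565)
R(t) = 0.5683

0.5683


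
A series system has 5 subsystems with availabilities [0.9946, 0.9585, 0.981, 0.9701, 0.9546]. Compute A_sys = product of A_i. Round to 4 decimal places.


Subsystems: [0.9946, 0.9585, 0.981, 0.9701, 0.9546]
After subsystem 1 (A=0.9946): product = 0.9946
After subsystem 2 (A=0.9585): product = 0.9533
After subsystem 3 (A=0.981): product = 0.9352
After subsystem 4 (A=0.9701): product = 0.9072
After subsystem 5 (A=0.9546): product = 0.8661
A_sys = 0.8661

0.8661


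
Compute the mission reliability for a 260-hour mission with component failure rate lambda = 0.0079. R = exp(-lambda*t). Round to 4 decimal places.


lambda = 0.0079
mission_time = 260
lambda * t = 0.0079 * 260 = 2.054
R = exp(-2.054)
R = 0.1282

0.1282


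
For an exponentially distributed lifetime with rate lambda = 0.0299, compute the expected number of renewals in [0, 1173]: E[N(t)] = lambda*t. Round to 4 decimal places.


lambda = 0.0299
t = 1173
E[N(t)] = lambda * t
E[N(t)] = 0.0299 * 1173
E[N(t)] = 35.0727

35.0727


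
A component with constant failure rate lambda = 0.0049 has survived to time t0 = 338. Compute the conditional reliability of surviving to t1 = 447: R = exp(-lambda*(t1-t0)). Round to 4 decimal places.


lambda = 0.0049
t0 = 338, t1 = 447
t1 - t0 = 109
lambda * (t1-t0) = 0.0049 * 109 = 0.5341
R = exp(-0.5341)
R = 0.5862

0.5862


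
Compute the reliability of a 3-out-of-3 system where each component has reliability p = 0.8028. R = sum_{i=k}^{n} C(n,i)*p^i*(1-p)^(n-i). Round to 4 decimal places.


k = 3, n = 3, p = 0.8028
i=3: C(3,3)=1 * 0.8028^3 * 0.1972^0 = 0.5174
R = sum of terms = 0.5174

0.5174


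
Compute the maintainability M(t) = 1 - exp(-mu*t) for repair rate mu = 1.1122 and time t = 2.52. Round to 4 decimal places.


mu = 1.1122, t = 2.52
mu * t = 1.1122 * 2.52 = 2.8027
exp(-2.8027) = 0.0606
M(t) = 1 - 0.0606
M(t) = 0.9394

0.9394


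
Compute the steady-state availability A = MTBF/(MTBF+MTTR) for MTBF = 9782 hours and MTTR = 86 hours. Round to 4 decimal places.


MTBF = 9782
MTTR = 86
MTBF + MTTR = 9868
A = 9782 / 9868
A = 0.9913

0.9913


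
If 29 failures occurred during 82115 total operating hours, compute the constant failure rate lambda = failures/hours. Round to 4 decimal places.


failures = 29
total_hours = 82115
lambda = 29 / 82115
lambda = 0.0004

0.0004


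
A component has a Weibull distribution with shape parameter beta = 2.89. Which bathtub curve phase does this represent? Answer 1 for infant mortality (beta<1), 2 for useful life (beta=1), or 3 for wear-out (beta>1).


beta = 2.89
Compare beta to 1:
beta < 1 => infant mortality (phase 1)
beta = 1 => useful life (phase 2)
beta > 1 => wear-out (phase 3)
Since beta = 2.89, this is wear-out (increasing failure rate)
Phase = 3

3


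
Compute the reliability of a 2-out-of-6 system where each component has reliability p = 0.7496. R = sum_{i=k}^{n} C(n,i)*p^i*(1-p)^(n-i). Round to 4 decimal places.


k = 2, n = 6, p = 0.7496
i=2: C(6,2)=15 * 0.7496^2 * 0.2504^4 = 0.0331
i=3: C(6,3)=20 * 0.7496^3 * 0.2504^3 = 0.1323
i=4: C(6,4)=15 * 0.7496^4 * 0.2504^2 = 0.2969
i=5: C(6,5)=6 * 0.7496^5 * 0.2504^1 = 0.3556
i=6: C(6,6)=1 * 0.7496^6 * 0.2504^0 = 0.1774
R = sum of terms = 0.9953

0.9953


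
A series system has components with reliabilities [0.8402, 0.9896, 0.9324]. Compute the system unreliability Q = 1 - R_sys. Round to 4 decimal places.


Components: [0.8402, 0.9896, 0.9324]
After component 1: product = 0.8402
After component 2: product = 0.8315
After component 3: product = 0.7753
R_sys = 0.7753
Q = 1 - 0.7753 = 0.2247

0.2247


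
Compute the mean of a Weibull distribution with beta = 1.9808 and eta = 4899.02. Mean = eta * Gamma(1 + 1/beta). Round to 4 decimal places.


beta = 1.9808, eta = 4899.02
1/beta = 0.5048
1 + 1/beta = 1.5048
Gamma(1.5048) = 0.8864
Mean = 4899.02 * 0.8864
Mean = 4342.4589

4342.4589


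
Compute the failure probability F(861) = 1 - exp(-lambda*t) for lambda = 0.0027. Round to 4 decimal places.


lambda = 0.0027, t = 861
lambda * t = 2.3247
exp(-2.3247) = 0.0978
F(t) = 1 - 0.0978
F(t) = 0.9022

0.9022


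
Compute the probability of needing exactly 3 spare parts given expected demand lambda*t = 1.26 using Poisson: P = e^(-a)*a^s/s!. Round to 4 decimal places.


a = 1.26, s = 3
e^(-a) = e^(-1.26) = 0.2837
a^s = 1.26^3 = 2.0004
s! = 6
P = 0.2837 * 2.0004 / 6
P = 0.0946

0.0946


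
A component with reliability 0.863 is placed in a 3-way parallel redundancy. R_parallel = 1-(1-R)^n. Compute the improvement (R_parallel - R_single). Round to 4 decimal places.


R_single = 0.863, n = 3
1 - R_single = 0.137
(1 - R_single)^n = 0.137^3 = 0.0026
R_parallel = 1 - 0.0026 = 0.9974
Improvement = 0.9974 - 0.863
Improvement = 0.1344

0.1344


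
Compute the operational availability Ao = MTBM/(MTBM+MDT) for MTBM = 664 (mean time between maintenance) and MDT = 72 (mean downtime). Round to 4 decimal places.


MTBM = 664
MDT = 72
MTBM + MDT = 736
Ao = 664 / 736
Ao = 0.9022

0.9022


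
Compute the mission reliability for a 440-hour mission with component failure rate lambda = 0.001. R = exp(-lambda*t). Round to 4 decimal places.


lambda = 0.001
mission_time = 440
lambda * t = 0.001 * 440 = 0.44
R = exp(-0.44)
R = 0.644

0.644


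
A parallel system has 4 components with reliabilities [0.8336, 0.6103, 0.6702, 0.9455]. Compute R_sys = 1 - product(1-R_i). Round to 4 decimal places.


Components: [0.8336, 0.6103, 0.6702, 0.9455]
(1 - 0.8336) = 0.1664, running product = 0.1664
(1 - 0.6103) = 0.3897, running product = 0.0648
(1 - 0.6702) = 0.3298, running product = 0.0214
(1 - 0.9455) = 0.0545, running product = 0.0012
Product of (1-R_i) = 0.0012
R_sys = 1 - 0.0012 = 0.9988

0.9988


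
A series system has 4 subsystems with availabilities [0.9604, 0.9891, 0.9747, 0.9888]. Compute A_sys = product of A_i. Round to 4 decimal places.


Subsystems: [0.9604, 0.9891, 0.9747, 0.9888]
After subsystem 1 (A=0.9604): product = 0.9604
After subsystem 2 (A=0.9891): product = 0.9499
After subsystem 3 (A=0.9747): product = 0.9259
After subsystem 4 (A=0.9888): product = 0.9155
A_sys = 0.9155

0.9155


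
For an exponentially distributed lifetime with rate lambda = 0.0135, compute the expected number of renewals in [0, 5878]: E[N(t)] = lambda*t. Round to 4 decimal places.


lambda = 0.0135
t = 5878
E[N(t)] = lambda * t
E[N(t)] = 0.0135 * 5878
E[N(t)] = 79.353

79.353


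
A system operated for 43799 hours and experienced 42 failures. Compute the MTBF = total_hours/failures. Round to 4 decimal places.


total_hours = 43799
failures = 42
MTBF = 43799 / 42
MTBF = 1042.8333

1042.8333


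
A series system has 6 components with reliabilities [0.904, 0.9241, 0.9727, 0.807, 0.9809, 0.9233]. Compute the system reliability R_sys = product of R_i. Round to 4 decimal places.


Components: [0.904, 0.9241, 0.9727, 0.807, 0.9809, 0.9233]
After component 1 (R=0.904): product = 0.904
After component 2 (R=0.9241): product = 0.8354
After component 3 (R=0.9727): product = 0.8126
After component 4 (R=0.807): product = 0.6558
After component 5 (R=0.9809): product = 0.6432
After component 6 (R=0.9233): product = 0.5939
R_sys = 0.5939

0.5939


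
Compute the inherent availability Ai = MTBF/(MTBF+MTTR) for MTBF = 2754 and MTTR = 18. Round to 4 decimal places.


MTBF = 2754
MTTR = 18
MTBF + MTTR = 2772
Ai = 2754 / 2772
Ai = 0.9935

0.9935


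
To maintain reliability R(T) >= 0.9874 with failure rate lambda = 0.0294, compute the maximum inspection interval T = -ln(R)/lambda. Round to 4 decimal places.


R_target = 0.9874
lambda = 0.0294
-ln(0.9874) = 0.0127
T = 0.0127 / 0.0294
T = 0.4313

0.4313


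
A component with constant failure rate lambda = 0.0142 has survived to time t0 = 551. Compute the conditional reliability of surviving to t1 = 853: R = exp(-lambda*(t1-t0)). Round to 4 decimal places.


lambda = 0.0142
t0 = 551, t1 = 853
t1 - t0 = 302
lambda * (t1-t0) = 0.0142 * 302 = 4.2884
R = exp(-4.2884)
R = 0.0137

0.0137


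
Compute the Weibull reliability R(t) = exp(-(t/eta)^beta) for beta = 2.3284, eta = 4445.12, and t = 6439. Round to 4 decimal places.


beta = 2.3284, eta = 4445.12, t = 6439
t/eta = 6439 / 4445.12 = 1.4486
(t/eta)^beta = 1.4486^2.3284 = 2.3699
R(t) = exp(-2.3699)
R(t) = 0.0935

0.0935


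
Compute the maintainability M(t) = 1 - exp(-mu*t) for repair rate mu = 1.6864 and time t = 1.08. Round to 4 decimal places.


mu = 1.6864, t = 1.08
mu * t = 1.6864 * 1.08 = 1.8213
exp(-1.8213) = 0.1618
M(t) = 1 - 0.1618
M(t) = 0.8382

0.8382


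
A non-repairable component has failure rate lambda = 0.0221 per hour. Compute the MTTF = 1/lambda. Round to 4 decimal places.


lambda = 0.0221
MTTF = 1 / 0.0221
MTTF = 45.2489

45.2489


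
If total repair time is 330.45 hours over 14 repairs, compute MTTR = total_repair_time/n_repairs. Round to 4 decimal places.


total_repair_time = 330.45
n_repairs = 14
MTTR = 330.45 / 14
MTTR = 23.6036

23.6036


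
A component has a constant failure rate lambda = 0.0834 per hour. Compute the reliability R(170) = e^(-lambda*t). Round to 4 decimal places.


lambda = 0.0834
t = 170
lambda * t = 14.178
R(t) = e^(-14.178)
R(t) = 0.0

0.0


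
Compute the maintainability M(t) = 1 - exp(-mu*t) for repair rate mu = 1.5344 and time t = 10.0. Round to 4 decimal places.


mu = 1.5344, t = 10.0
mu * t = 1.5344 * 10.0 = 15.344
exp(-15.344) = 0.0
M(t) = 1 - 0.0
M(t) = 1.0

1.0


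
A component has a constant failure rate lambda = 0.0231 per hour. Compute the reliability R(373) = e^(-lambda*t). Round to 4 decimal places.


lambda = 0.0231
t = 373
lambda * t = 8.6163
R(t) = e^(-8.6163)
R(t) = 0.0002

0.0002


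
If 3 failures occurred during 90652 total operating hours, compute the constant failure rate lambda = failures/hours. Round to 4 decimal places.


failures = 3
total_hours = 90652
lambda = 3 / 90652
lambda = 0.0

0.0


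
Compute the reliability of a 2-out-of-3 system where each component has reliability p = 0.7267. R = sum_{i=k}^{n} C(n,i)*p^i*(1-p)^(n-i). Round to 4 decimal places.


k = 2, n = 3, p = 0.7267
i=2: C(3,2)=3 * 0.7267^2 * 0.2733^1 = 0.433
i=3: C(3,3)=1 * 0.7267^3 * 0.2733^0 = 0.3838
R = sum of terms = 0.8167

0.8167


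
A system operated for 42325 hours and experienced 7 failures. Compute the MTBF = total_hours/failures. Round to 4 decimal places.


total_hours = 42325
failures = 7
MTBF = 42325 / 7
MTBF = 6046.4286

6046.4286


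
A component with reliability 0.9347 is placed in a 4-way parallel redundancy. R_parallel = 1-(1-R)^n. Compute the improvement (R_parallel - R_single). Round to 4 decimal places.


R_single = 0.9347, n = 4
1 - R_single = 0.0653
(1 - R_single)^n = 0.0653^4 = 0.0
R_parallel = 1 - 0.0 = 1.0
Improvement = 1.0 - 0.9347
Improvement = 0.0653

0.0653


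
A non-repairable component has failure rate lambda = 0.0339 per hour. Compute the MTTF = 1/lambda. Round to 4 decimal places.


lambda = 0.0339
MTTF = 1 / 0.0339
MTTF = 29.4985

29.4985


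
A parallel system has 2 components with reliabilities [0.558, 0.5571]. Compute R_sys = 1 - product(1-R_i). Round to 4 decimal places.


Components: [0.558, 0.5571]
(1 - 0.558) = 0.442, running product = 0.442
(1 - 0.5571) = 0.4429, running product = 0.1958
Product of (1-R_i) = 0.1958
R_sys = 1 - 0.1958 = 0.8042

0.8042


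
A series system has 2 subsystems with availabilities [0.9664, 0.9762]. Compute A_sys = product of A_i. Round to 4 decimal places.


Subsystems: [0.9664, 0.9762]
After subsystem 1 (A=0.9664): product = 0.9664
After subsystem 2 (A=0.9762): product = 0.9434
A_sys = 0.9434

0.9434


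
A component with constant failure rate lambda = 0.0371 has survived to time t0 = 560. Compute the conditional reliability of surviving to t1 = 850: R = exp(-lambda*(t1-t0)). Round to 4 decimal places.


lambda = 0.0371
t0 = 560, t1 = 850
t1 - t0 = 290
lambda * (t1-t0) = 0.0371 * 290 = 10.759
R = exp(-10.759)
R = 0.0

0.0


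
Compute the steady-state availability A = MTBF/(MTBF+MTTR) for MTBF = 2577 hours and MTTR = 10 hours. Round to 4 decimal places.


MTBF = 2577
MTTR = 10
MTBF + MTTR = 2587
A = 2577 / 2587
A = 0.9961

0.9961


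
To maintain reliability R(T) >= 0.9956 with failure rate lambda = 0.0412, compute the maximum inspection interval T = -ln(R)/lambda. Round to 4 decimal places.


R_target = 0.9956
lambda = 0.0412
-ln(0.9956) = 0.0044
T = 0.0044 / 0.0412
T = 0.107

0.107


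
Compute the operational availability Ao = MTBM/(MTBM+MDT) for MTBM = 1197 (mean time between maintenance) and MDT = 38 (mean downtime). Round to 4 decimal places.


MTBM = 1197
MDT = 38
MTBM + MDT = 1235
Ao = 1197 / 1235
Ao = 0.9692

0.9692


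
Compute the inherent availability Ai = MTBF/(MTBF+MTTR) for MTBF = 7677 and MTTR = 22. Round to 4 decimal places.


MTBF = 7677
MTTR = 22
MTBF + MTTR = 7699
Ai = 7677 / 7699
Ai = 0.9971

0.9971


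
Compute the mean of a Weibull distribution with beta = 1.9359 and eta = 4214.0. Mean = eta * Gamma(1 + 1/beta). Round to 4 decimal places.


beta = 1.9359, eta = 4214.0
1/beta = 0.5166
1 + 1/beta = 1.5166
Gamma(1.5166) = 0.8869
Mean = 4214.0 * 0.8869
Mean = 3737.2935

3737.2935


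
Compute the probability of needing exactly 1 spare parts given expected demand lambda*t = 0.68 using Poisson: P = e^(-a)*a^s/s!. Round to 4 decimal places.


a = 0.68, s = 1
e^(-a) = e^(-0.68) = 0.5066
a^s = 0.68^1 = 0.68
s! = 1
P = 0.5066 * 0.68 / 1
P = 0.3445

0.3445


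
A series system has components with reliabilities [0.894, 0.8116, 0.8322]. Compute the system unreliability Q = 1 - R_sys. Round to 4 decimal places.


Components: [0.894, 0.8116, 0.8322]
After component 1: product = 0.894
After component 2: product = 0.7256
After component 3: product = 0.6038
R_sys = 0.6038
Q = 1 - 0.6038 = 0.3962

0.3962


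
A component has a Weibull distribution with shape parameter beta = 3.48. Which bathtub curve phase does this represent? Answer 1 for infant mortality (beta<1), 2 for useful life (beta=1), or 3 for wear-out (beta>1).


beta = 3.48
Compare beta to 1:
beta < 1 => infant mortality (phase 1)
beta = 1 => useful life (phase 2)
beta > 1 => wear-out (phase 3)
Since beta = 3.48, this is wear-out (increasing failure rate)
Phase = 3

3


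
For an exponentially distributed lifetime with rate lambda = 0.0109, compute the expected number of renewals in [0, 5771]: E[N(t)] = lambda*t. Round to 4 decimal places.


lambda = 0.0109
t = 5771
E[N(t)] = lambda * t
E[N(t)] = 0.0109 * 5771
E[N(t)] = 62.9039

62.9039


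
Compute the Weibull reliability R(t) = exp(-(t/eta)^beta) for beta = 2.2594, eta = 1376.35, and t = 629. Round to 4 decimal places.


beta = 2.2594, eta = 1376.35, t = 629
t/eta = 629 / 1376.35 = 0.457
(t/eta)^beta = 0.457^2.2594 = 0.1705
R(t) = exp(-0.1705)
R(t) = 0.8433

0.8433


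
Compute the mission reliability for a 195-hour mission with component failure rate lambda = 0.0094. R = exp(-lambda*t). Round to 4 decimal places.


lambda = 0.0094
mission_time = 195
lambda * t = 0.0094 * 195 = 1.833
R = exp(-1.833)
R = 0.1599

0.1599


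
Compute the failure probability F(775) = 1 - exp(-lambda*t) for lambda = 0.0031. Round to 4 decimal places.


lambda = 0.0031, t = 775
lambda * t = 2.4025
exp(-2.4025) = 0.0905
F(t) = 1 - 0.0905
F(t) = 0.9095

0.9095


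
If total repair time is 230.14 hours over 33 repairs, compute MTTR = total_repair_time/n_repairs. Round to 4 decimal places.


total_repair_time = 230.14
n_repairs = 33
MTTR = 230.14 / 33
MTTR = 6.9739

6.9739


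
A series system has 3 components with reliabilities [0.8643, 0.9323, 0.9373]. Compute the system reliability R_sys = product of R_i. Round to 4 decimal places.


Components: [0.8643, 0.9323, 0.9373]
After component 1 (R=0.8643): product = 0.8643
After component 2 (R=0.9323): product = 0.8058
After component 3 (R=0.9373): product = 0.7553
R_sys = 0.7553

0.7553


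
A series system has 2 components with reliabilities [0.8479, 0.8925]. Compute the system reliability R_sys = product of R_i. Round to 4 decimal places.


Components: [0.8479, 0.8925]
After component 1 (R=0.8479): product = 0.8479
After component 2 (R=0.8925): product = 0.7568
R_sys = 0.7568

0.7568


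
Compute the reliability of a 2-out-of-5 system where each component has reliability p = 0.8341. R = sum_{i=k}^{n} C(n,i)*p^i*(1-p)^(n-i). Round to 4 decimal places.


k = 2, n = 5, p = 0.8341
i=2: C(5,2)=10 * 0.8341^2 * 0.1659^3 = 0.0318
i=3: C(5,3)=10 * 0.8341^3 * 0.1659^2 = 0.1597
i=4: C(5,4)=5 * 0.8341^4 * 0.1659^1 = 0.4015
i=5: C(5,5)=1 * 0.8341^5 * 0.1659^0 = 0.4037
R = sum of terms = 0.9967

0.9967


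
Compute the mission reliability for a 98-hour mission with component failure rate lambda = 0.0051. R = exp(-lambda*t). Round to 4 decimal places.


lambda = 0.0051
mission_time = 98
lambda * t = 0.0051 * 98 = 0.4998
R = exp(-0.4998)
R = 0.6067

0.6067


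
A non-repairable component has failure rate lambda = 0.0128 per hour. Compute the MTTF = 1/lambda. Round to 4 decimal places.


lambda = 0.0128
MTTF = 1 / 0.0128
MTTF = 78.125

78.125


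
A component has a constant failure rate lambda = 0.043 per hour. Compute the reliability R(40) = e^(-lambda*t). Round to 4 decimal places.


lambda = 0.043
t = 40
lambda * t = 1.72
R(t) = e^(-1.72)
R(t) = 0.1791

0.1791


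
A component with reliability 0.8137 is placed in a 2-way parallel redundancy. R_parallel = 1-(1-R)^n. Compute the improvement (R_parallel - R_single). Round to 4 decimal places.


R_single = 0.8137, n = 2
1 - R_single = 0.1863
(1 - R_single)^n = 0.1863^2 = 0.0347
R_parallel = 1 - 0.0347 = 0.9653
Improvement = 0.9653 - 0.8137
Improvement = 0.1516

0.1516


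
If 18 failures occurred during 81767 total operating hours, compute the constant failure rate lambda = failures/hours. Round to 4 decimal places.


failures = 18
total_hours = 81767
lambda = 18 / 81767
lambda = 0.0002

0.0002


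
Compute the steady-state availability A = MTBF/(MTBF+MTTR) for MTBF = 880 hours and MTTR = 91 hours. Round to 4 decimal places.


MTBF = 880
MTTR = 91
MTBF + MTTR = 971
A = 880 / 971
A = 0.9063

0.9063


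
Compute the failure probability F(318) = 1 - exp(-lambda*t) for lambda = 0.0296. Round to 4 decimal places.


lambda = 0.0296, t = 318
lambda * t = 9.4128
exp(-9.4128) = 0.0001
F(t) = 1 - 0.0001
F(t) = 0.9999

0.9999


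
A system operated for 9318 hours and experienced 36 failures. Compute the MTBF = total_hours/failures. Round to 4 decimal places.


total_hours = 9318
failures = 36
MTBF = 9318 / 36
MTBF = 258.8333

258.8333


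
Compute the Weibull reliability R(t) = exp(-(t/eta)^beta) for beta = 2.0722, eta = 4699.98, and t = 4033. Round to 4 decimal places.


beta = 2.0722, eta = 4699.98, t = 4033
t/eta = 4033 / 4699.98 = 0.8581
(t/eta)^beta = 0.8581^2.0722 = 0.7282
R(t) = exp(-0.7282)
R(t) = 0.4828

0.4828


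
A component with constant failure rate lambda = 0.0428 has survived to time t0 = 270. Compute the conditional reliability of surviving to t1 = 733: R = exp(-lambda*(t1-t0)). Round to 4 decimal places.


lambda = 0.0428
t0 = 270, t1 = 733
t1 - t0 = 463
lambda * (t1-t0) = 0.0428 * 463 = 19.8164
R = exp(-19.8164)
R = 0.0

0.0


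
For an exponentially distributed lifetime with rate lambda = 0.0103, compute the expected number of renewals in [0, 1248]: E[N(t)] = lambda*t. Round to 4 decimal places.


lambda = 0.0103
t = 1248
E[N(t)] = lambda * t
E[N(t)] = 0.0103 * 1248
E[N(t)] = 12.8544

12.8544


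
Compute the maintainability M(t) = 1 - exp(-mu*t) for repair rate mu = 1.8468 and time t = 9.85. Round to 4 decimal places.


mu = 1.8468, t = 9.85
mu * t = 1.8468 * 9.85 = 18.191
exp(-18.191) = 0.0
M(t) = 1 - 0.0
M(t) = 1.0

1.0


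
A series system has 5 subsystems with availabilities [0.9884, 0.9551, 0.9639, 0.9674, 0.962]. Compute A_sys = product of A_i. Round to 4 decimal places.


Subsystems: [0.9884, 0.9551, 0.9639, 0.9674, 0.962]
After subsystem 1 (A=0.9884): product = 0.9884
After subsystem 2 (A=0.9551): product = 0.944
After subsystem 3 (A=0.9639): product = 0.9099
After subsystem 4 (A=0.9674): product = 0.8803
After subsystem 5 (A=0.962): product = 0.8468
A_sys = 0.8468

0.8468


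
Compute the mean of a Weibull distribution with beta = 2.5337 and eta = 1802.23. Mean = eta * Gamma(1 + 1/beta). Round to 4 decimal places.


beta = 2.5337, eta = 1802.23
1/beta = 0.3947
1 + 1/beta = 1.3947
Gamma(1.3947) = 0.8876
Mean = 1802.23 * 0.8876
Mean = 1599.599

1599.599


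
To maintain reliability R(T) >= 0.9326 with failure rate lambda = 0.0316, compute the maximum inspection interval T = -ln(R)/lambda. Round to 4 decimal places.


R_target = 0.9326
lambda = 0.0316
-ln(0.9326) = 0.0698
T = 0.0698 / 0.0316
T = 2.2082

2.2082


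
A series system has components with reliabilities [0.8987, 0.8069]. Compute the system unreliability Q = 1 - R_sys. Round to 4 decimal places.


Components: [0.8987, 0.8069]
After component 1: product = 0.8987
After component 2: product = 0.7252
R_sys = 0.7252
Q = 1 - 0.7252 = 0.2748

0.2748


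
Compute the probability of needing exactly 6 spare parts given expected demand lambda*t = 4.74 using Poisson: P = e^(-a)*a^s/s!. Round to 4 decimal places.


a = 4.74, s = 6
e^(-a) = e^(-4.74) = 0.0087
a^s = 4.74^6 = 11341.4883
s! = 720
P = 0.0087 * 11341.4883 / 720
P = 0.1377

0.1377


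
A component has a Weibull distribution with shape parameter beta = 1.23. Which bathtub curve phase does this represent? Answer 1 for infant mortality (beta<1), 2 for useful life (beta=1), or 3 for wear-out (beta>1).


beta = 1.23
Compare beta to 1:
beta < 1 => infant mortality (phase 1)
beta = 1 => useful life (phase 2)
beta > 1 => wear-out (phase 3)
Since beta = 1.23, this is wear-out (increasing failure rate)
Phase = 3

3


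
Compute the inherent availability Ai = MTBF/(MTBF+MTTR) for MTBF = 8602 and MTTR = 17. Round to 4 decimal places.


MTBF = 8602
MTTR = 17
MTBF + MTTR = 8619
Ai = 8602 / 8619
Ai = 0.998

0.998


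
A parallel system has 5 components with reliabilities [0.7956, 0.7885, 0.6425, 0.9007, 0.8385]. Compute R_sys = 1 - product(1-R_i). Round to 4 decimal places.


Components: [0.7956, 0.7885, 0.6425, 0.9007, 0.8385]
(1 - 0.7956) = 0.2044, running product = 0.2044
(1 - 0.7885) = 0.2115, running product = 0.0432
(1 - 0.6425) = 0.3575, running product = 0.0155
(1 - 0.9007) = 0.0993, running product = 0.0015
(1 - 0.8385) = 0.1615, running product = 0.0002
Product of (1-R_i) = 0.0002
R_sys = 1 - 0.0002 = 0.9998

0.9998


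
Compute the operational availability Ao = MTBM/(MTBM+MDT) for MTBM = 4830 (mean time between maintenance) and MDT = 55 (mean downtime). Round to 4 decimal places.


MTBM = 4830
MDT = 55
MTBM + MDT = 4885
Ao = 4830 / 4885
Ao = 0.9887

0.9887


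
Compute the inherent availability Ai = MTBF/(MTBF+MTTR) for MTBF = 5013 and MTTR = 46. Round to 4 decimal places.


MTBF = 5013
MTTR = 46
MTBF + MTTR = 5059
Ai = 5013 / 5059
Ai = 0.9909

0.9909


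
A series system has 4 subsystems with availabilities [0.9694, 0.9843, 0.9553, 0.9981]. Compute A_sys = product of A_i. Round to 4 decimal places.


Subsystems: [0.9694, 0.9843, 0.9553, 0.9981]
After subsystem 1 (A=0.9694): product = 0.9694
After subsystem 2 (A=0.9843): product = 0.9542
After subsystem 3 (A=0.9553): product = 0.9115
After subsystem 4 (A=0.9981): product = 0.9098
A_sys = 0.9098

0.9098


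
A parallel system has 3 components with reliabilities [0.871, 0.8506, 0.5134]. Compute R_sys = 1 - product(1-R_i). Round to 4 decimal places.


Components: [0.871, 0.8506, 0.5134]
(1 - 0.871) = 0.129, running product = 0.129
(1 - 0.8506) = 0.1494, running product = 0.0193
(1 - 0.5134) = 0.4866, running product = 0.0094
Product of (1-R_i) = 0.0094
R_sys = 1 - 0.0094 = 0.9906

0.9906


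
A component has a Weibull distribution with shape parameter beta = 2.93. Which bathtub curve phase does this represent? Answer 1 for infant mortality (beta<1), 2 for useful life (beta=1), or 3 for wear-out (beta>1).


beta = 2.93
Compare beta to 1:
beta < 1 => infant mortality (phase 1)
beta = 1 => useful life (phase 2)
beta > 1 => wear-out (phase 3)
Since beta = 2.93, this is wear-out (increasing failure rate)
Phase = 3

3


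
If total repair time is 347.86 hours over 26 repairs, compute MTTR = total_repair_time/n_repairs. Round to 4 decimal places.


total_repair_time = 347.86
n_repairs = 26
MTTR = 347.86 / 26
MTTR = 13.3792

13.3792


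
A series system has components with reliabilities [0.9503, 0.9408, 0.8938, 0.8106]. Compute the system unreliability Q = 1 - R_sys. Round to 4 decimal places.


Components: [0.9503, 0.9408, 0.8938, 0.8106]
After component 1: product = 0.9503
After component 2: product = 0.894
After component 3: product = 0.7991
After component 4: product = 0.6477
R_sys = 0.6477
Q = 1 - 0.6477 = 0.3523

0.3523


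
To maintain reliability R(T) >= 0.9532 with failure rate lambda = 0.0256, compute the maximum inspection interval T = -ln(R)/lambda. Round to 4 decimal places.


R_target = 0.9532
lambda = 0.0256
-ln(0.9532) = 0.0479
T = 0.0479 / 0.0256
T = 1.8723

1.8723


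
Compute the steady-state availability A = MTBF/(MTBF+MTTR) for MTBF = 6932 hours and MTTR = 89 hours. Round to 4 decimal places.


MTBF = 6932
MTTR = 89
MTBF + MTTR = 7021
A = 6932 / 7021
A = 0.9873

0.9873


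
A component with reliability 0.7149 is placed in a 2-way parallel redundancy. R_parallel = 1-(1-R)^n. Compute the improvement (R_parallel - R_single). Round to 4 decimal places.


R_single = 0.7149, n = 2
1 - R_single = 0.2851
(1 - R_single)^n = 0.2851^2 = 0.0813
R_parallel = 1 - 0.0813 = 0.9187
Improvement = 0.9187 - 0.7149
Improvement = 0.2038

0.2038


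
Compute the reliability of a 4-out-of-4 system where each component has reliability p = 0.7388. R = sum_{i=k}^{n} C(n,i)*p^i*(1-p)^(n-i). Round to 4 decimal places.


k = 4, n = 4, p = 0.7388
i=4: C(4,4)=1 * 0.7388^4 * 0.2612^0 = 0.2979
R = sum of terms = 0.2979

0.2979


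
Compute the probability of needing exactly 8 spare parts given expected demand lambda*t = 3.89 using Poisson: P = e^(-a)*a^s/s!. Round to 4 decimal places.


a = 3.89, s = 8
e^(-a) = e^(-3.89) = 0.0204
a^s = 3.89^8 = 52432.0467
s! = 40320
P = 0.0204 * 52432.0467 / 40320
P = 0.0266

0.0266


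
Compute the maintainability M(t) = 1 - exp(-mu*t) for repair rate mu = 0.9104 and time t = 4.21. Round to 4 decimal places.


mu = 0.9104, t = 4.21
mu * t = 0.9104 * 4.21 = 3.8328
exp(-3.8328) = 0.0216
M(t) = 1 - 0.0216
M(t) = 0.9784

0.9784


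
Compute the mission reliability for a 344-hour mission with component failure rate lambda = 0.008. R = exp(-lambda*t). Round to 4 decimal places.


lambda = 0.008
mission_time = 344
lambda * t = 0.008 * 344 = 2.752
R = exp(-2.752)
R = 0.0638

0.0638


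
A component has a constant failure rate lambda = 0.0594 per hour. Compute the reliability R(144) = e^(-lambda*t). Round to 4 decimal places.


lambda = 0.0594
t = 144
lambda * t = 8.5536
R(t) = e^(-8.5536)
R(t) = 0.0002

0.0002


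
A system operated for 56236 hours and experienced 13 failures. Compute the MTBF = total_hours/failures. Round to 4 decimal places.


total_hours = 56236
failures = 13
MTBF = 56236 / 13
MTBF = 4325.8462

4325.8462


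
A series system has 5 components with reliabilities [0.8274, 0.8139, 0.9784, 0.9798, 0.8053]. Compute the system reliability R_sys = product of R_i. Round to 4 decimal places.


Components: [0.8274, 0.8139, 0.9784, 0.9798, 0.8053]
After component 1 (R=0.8274): product = 0.8274
After component 2 (R=0.8139): product = 0.6734
After component 3 (R=0.9784): product = 0.6589
After component 4 (R=0.9798): product = 0.6456
After component 5 (R=0.8053): product = 0.5199
R_sys = 0.5199

0.5199


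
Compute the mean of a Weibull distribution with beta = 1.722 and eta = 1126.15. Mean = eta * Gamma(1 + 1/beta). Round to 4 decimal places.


beta = 1.722, eta = 1126.15
1/beta = 0.5807
1 + 1/beta = 1.5807
Gamma(1.5807) = 0.8915
Mean = 1126.15 * 0.8915
Mean = 1003.951

1003.951


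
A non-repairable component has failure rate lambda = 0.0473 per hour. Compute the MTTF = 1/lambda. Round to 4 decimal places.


lambda = 0.0473
MTTF = 1 / 0.0473
MTTF = 21.1416

21.1416


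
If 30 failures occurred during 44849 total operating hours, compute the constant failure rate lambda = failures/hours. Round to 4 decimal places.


failures = 30
total_hours = 44849
lambda = 30 / 44849
lambda = 0.0007

0.0007


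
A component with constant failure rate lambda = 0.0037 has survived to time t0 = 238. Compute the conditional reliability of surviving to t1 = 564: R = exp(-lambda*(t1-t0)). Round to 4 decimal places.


lambda = 0.0037
t0 = 238, t1 = 564
t1 - t0 = 326
lambda * (t1-t0) = 0.0037 * 326 = 1.2062
R = exp(-1.2062)
R = 0.2993

0.2993


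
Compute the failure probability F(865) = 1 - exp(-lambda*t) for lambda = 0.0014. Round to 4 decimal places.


lambda = 0.0014, t = 865
lambda * t = 1.211
exp(-1.211) = 0.2979
F(t) = 1 - 0.2979
F(t) = 0.7021

0.7021


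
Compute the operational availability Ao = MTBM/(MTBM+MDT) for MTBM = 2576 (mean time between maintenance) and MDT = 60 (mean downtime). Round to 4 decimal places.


MTBM = 2576
MDT = 60
MTBM + MDT = 2636
Ao = 2576 / 2636
Ao = 0.9772

0.9772


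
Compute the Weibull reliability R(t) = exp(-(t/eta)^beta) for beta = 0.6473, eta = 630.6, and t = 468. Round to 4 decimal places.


beta = 0.6473, eta = 630.6, t = 468
t/eta = 468 / 630.6 = 0.7422
(t/eta)^beta = 0.7422^0.6473 = 0.8245
R(t) = exp(-0.8245)
R(t) = 0.4385

0.4385


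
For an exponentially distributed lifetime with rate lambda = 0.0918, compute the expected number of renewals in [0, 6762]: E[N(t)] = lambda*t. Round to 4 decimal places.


lambda = 0.0918
t = 6762
E[N(t)] = lambda * t
E[N(t)] = 0.0918 * 6762
E[N(t)] = 620.7516

620.7516


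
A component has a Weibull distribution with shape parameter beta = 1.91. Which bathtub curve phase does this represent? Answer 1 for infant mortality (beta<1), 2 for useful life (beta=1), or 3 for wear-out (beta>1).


beta = 1.91
Compare beta to 1:
beta < 1 => infant mortality (phase 1)
beta = 1 => useful life (phase 2)
beta > 1 => wear-out (phase 3)
Since beta = 1.91, this is wear-out (increasing failure rate)
Phase = 3

3


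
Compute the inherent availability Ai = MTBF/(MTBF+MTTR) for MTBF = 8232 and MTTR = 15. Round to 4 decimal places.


MTBF = 8232
MTTR = 15
MTBF + MTTR = 8247
Ai = 8232 / 8247
Ai = 0.9982

0.9982


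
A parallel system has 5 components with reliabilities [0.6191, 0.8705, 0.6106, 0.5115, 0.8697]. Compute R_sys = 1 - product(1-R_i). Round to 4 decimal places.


Components: [0.6191, 0.8705, 0.6106, 0.5115, 0.8697]
(1 - 0.6191) = 0.3809, running product = 0.3809
(1 - 0.8705) = 0.1295, running product = 0.0493
(1 - 0.6106) = 0.3894, running product = 0.0192
(1 - 0.5115) = 0.4885, running product = 0.0094
(1 - 0.8697) = 0.1303, running product = 0.0012
Product of (1-R_i) = 0.0012
R_sys = 1 - 0.0012 = 0.9988

0.9988


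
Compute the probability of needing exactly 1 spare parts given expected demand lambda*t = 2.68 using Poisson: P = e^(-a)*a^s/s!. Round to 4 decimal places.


a = 2.68, s = 1
e^(-a) = e^(-2.68) = 0.0686
a^s = 2.68^1 = 2.68
s! = 1
P = 0.0686 * 2.68 / 1
P = 0.1837

0.1837


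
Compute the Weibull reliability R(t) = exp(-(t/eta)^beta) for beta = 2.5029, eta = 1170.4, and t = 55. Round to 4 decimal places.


beta = 2.5029, eta = 1170.4, t = 55
t/eta = 55 / 1170.4 = 0.047
(t/eta)^beta = 0.047^2.5029 = 0.0005
R(t) = exp(-0.0005)
R(t) = 0.9995

0.9995


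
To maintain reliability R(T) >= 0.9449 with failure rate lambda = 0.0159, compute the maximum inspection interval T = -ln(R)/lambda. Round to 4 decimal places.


R_target = 0.9449
lambda = 0.0159
-ln(0.9449) = 0.0567
T = 0.0567 / 0.0159
T = 3.5645

3.5645


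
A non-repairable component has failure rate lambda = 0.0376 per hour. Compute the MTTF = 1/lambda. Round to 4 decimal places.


lambda = 0.0376
MTTF = 1 / 0.0376
MTTF = 26.5957

26.5957


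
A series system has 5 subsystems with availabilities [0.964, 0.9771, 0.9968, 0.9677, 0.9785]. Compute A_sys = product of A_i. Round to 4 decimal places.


Subsystems: [0.964, 0.9771, 0.9968, 0.9677, 0.9785]
After subsystem 1 (A=0.964): product = 0.964
After subsystem 2 (A=0.9771): product = 0.9419
After subsystem 3 (A=0.9968): product = 0.9389
After subsystem 4 (A=0.9677): product = 0.9086
After subsystem 5 (A=0.9785): product = 0.889
A_sys = 0.889

0.889


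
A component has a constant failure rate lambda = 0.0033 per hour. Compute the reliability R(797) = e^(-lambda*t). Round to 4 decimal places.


lambda = 0.0033
t = 797
lambda * t = 2.6301
R(t) = e^(-2.6301)
R(t) = 0.0721

0.0721


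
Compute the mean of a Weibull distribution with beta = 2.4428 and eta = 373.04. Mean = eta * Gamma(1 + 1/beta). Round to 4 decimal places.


beta = 2.4428, eta = 373.04
1/beta = 0.4094
1 + 1/beta = 1.4094
Gamma(1.4094) = 0.8868
Mean = 373.04 * 0.8868
Mean = 330.8095

330.8095


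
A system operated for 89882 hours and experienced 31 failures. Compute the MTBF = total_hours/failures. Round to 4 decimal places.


total_hours = 89882
failures = 31
MTBF = 89882 / 31
MTBF = 2899.4194

2899.4194


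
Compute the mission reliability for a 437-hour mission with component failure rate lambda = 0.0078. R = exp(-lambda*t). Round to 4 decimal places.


lambda = 0.0078
mission_time = 437
lambda * t = 0.0078 * 437 = 3.4086
R = exp(-3.4086)
R = 0.0331

0.0331


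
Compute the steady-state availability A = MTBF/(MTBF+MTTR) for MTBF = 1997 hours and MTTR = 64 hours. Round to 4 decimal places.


MTBF = 1997
MTTR = 64
MTBF + MTTR = 2061
A = 1997 / 2061
A = 0.9689

0.9689


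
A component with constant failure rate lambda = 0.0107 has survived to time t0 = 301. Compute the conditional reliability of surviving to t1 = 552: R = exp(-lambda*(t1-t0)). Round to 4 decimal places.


lambda = 0.0107
t0 = 301, t1 = 552
t1 - t0 = 251
lambda * (t1-t0) = 0.0107 * 251 = 2.6857
R = exp(-2.6857)
R = 0.0682

0.0682


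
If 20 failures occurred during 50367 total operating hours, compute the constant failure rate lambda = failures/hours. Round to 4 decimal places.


failures = 20
total_hours = 50367
lambda = 20 / 50367
lambda = 0.0004

0.0004


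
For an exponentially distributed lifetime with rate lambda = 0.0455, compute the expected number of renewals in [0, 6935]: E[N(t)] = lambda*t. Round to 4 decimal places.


lambda = 0.0455
t = 6935
E[N(t)] = lambda * t
E[N(t)] = 0.0455 * 6935
E[N(t)] = 315.5425

315.5425


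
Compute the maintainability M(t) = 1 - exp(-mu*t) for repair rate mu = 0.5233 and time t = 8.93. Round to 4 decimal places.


mu = 0.5233, t = 8.93
mu * t = 0.5233 * 8.93 = 4.6731
exp(-4.6731) = 0.0093
M(t) = 1 - 0.0093
M(t) = 0.9907

0.9907


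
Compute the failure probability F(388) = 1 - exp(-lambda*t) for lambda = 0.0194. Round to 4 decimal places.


lambda = 0.0194, t = 388
lambda * t = 7.5272
exp(-7.5272) = 0.0005
F(t) = 1 - 0.0005
F(t) = 0.9995

0.9995


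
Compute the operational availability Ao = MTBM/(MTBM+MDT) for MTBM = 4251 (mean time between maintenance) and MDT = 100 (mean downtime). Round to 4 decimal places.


MTBM = 4251
MDT = 100
MTBM + MDT = 4351
Ao = 4251 / 4351
Ao = 0.977

0.977


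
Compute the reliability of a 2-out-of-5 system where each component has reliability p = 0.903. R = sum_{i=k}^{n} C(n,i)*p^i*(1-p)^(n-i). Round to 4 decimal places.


k = 2, n = 5, p = 0.903
i=2: C(5,2)=10 * 0.903^2 * 0.097^3 = 0.0074
i=3: C(5,3)=10 * 0.903^3 * 0.097^2 = 0.0693
i=4: C(5,4)=5 * 0.903^4 * 0.097^1 = 0.3225
i=5: C(5,5)=1 * 0.903^5 * 0.097^0 = 0.6004
R = sum of terms = 0.9996

0.9996


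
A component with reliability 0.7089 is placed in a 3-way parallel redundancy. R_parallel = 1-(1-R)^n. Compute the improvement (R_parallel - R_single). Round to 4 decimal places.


R_single = 0.7089, n = 3
1 - R_single = 0.2911
(1 - R_single)^n = 0.2911^3 = 0.0247
R_parallel = 1 - 0.0247 = 0.9753
Improvement = 0.9753 - 0.7089
Improvement = 0.2664

0.2664


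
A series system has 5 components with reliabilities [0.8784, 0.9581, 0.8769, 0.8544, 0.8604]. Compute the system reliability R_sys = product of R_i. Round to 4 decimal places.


Components: [0.8784, 0.9581, 0.8769, 0.8544, 0.8604]
After component 1 (R=0.8784): product = 0.8784
After component 2 (R=0.9581): product = 0.8416
After component 3 (R=0.8769): product = 0.738
After component 4 (R=0.8544): product = 0.6305
After component 5 (R=0.8604): product = 0.5425
R_sys = 0.5425

0.5425


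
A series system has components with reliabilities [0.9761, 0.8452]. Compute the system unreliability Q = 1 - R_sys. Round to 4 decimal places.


Components: [0.9761, 0.8452]
After component 1: product = 0.9761
After component 2: product = 0.825
R_sys = 0.825
Q = 1 - 0.825 = 0.175

0.175


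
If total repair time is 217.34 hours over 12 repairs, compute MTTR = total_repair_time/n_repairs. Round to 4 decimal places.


total_repair_time = 217.34
n_repairs = 12
MTTR = 217.34 / 12
MTTR = 18.1117

18.1117


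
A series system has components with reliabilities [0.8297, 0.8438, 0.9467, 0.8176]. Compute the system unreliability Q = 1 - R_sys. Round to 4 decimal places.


Components: [0.8297, 0.8438, 0.9467, 0.8176]
After component 1: product = 0.8297
After component 2: product = 0.7001
After component 3: product = 0.6628
After component 4: product = 0.5419
R_sys = 0.5419
Q = 1 - 0.5419 = 0.4581

0.4581


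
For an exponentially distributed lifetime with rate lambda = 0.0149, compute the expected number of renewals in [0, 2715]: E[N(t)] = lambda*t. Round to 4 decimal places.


lambda = 0.0149
t = 2715
E[N(t)] = lambda * t
E[N(t)] = 0.0149 * 2715
E[N(t)] = 40.4535

40.4535


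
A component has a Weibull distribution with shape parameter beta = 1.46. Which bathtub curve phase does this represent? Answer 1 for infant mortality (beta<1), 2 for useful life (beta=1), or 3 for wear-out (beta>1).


beta = 1.46
Compare beta to 1:
beta < 1 => infant mortality (phase 1)
beta = 1 => useful life (phase 2)
beta > 1 => wear-out (phase 3)
Since beta = 1.46, this is wear-out (increasing failure rate)
Phase = 3

3


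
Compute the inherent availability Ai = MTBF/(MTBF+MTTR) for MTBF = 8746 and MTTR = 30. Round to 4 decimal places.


MTBF = 8746
MTTR = 30
MTBF + MTTR = 8776
Ai = 8746 / 8776
Ai = 0.9966

0.9966


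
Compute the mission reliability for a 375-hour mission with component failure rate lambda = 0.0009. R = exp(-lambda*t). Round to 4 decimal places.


lambda = 0.0009
mission_time = 375
lambda * t = 0.0009 * 375 = 0.3375
R = exp(-0.3375)
R = 0.7136

0.7136


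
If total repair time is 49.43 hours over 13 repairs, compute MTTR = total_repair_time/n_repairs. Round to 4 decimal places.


total_repair_time = 49.43
n_repairs = 13
MTTR = 49.43 / 13
MTTR = 3.8023

3.8023


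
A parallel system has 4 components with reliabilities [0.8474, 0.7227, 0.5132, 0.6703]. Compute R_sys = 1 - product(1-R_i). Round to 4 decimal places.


Components: [0.8474, 0.7227, 0.5132, 0.6703]
(1 - 0.8474) = 0.1526, running product = 0.1526
(1 - 0.7227) = 0.2773, running product = 0.0423
(1 - 0.5132) = 0.4868, running product = 0.0206
(1 - 0.6703) = 0.3297, running product = 0.0068
Product of (1-R_i) = 0.0068
R_sys = 1 - 0.0068 = 0.9932

0.9932
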